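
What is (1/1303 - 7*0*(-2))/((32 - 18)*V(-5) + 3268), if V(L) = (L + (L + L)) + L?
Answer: 1/3893364 ≈ 2.5685e-7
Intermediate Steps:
V(L) = 4*L (V(L) = (L + 2*L) + L = 3*L + L = 4*L)
(1/1303 - 7*0*(-2))/((32 - 18)*V(-5) + 3268) = (1/1303 - 7*0*(-2))/((32 - 18)*(4*(-5)) + 3268) = (1/1303 + 0*(-2))/(14*(-20) + 3268) = (1/1303 + 0)/(-280 + 3268) = (1/1303)/2988 = (1/1303)*(1/2988) = 1/3893364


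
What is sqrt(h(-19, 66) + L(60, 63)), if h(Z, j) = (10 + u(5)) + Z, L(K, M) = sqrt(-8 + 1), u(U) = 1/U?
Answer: sqrt(-220 + 25*I*sqrt(7))/5 ≈ 0.44109 + 2.9991*I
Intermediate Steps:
L(K, M) = I*sqrt(7) (L(K, M) = sqrt(-7) = I*sqrt(7))
h(Z, j) = 51/5 + Z (h(Z, j) = (10 + 1/5) + Z = 51/5 + Z)
sqrt(h(-19, 66) + L(60, 63)) = sqrt((51/5 - 19) + I*sqrt(7)) = sqrt(-44/5 + I*sqrt(7))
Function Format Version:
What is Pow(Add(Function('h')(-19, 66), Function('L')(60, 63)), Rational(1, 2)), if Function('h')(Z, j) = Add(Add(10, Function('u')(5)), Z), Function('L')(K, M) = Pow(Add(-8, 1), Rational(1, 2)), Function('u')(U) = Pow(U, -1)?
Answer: Mul(Rational(1, 5), Pow(Add(-220, Mul(25, I, Pow(7, Rational(1, 2)))), Rational(1, 2))) ≈ Add(0.44109, Mul(2.9991, I))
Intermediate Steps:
Function('L')(K, M) = Mul(I, Pow(7, Rational(1, 2))) (Function('L')(K, M) = Pow(-7, Rational(1, 2)) = Mul(I, Pow(7, Rational(1, 2))))
Function('h')(Z, j) = Add(Rational(51, 5), Z) (Function('h')(Z, j) = Add(Add(10, Pow(5, -1)), Z) = Add(Add(10, Rational(1, 5)), Z) = Add(Rational(51, 5), Z))
Pow(Add(Function('h')(-19, 66), Function('L')(60, 63)), Rational(1, 2)) = Pow(Add(Add(Rational(51, 5), -19), Mul(I, Pow(7, Rational(1, 2)))), Rational(1, 2)) = Pow(Add(Rational(-44, 5), Mul(I, Pow(7, Rational(1, 2)))), Rational(1, 2))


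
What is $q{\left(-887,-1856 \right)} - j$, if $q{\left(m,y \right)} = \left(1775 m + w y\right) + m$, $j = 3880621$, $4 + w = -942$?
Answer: $-3700157$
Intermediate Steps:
$w = -946$ ($w = -4 - 942 = -946$)
$q{\left(m,y \right)} = - 946 y + 1776 m$ ($q{\left(m,y \right)} = \left(1775 m - 946 y\right) + m = \left(- 946 y + 1775 m\right) + m = - 946 y + 1776 m$)
$q{\left(-887,-1856 \right)} - j = \left(\left(-946\right) \left(-1856\right) + 1776 \left(-887\right)\right) - 3880621 = \left(1755776 - 1575312\right) - 3880621 = 180464 - 3880621 = -3700157$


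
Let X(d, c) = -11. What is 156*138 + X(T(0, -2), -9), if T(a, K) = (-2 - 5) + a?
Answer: 21517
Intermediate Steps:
T(a, K) = -7 + a
156*138 + X(T(0, -2), -9) = 156*138 - 11 = 21528 - 11 = 21517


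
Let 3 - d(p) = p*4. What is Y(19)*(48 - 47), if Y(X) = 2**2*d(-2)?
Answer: 44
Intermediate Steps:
d(p) = 3 - 4*p (d(p) = 3 - p*4 = 3 - 4*p)
Y(X) = 44 (Y(X) = 2**2*(3 - 4*(-2)) = 4*(3 + 8) = 4*11 = 44)
Y(19)*(48 - 47) = 44*(48 - 47) = 44*1 = 44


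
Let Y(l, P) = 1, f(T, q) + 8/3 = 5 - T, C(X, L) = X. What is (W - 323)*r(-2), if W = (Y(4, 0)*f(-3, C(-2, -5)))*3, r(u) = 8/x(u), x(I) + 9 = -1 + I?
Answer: 614/3 ≈ 204.67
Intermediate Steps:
x(I) = -10 + I (x(I) = -9 + (-1 + I) = -10 + I)
f(T, q) = 7/3 - T (f(T, q) = -8/3 + (5 - T) = 7/3 - T)
r(u) = 8/(-10 + u)
W = 16 (W = (1*(7/3 - 1*(-3)))*3 = (1*(7/3 + 3))*3 = (1*(16/3))*3 = (16/3)*3 = 16)
(W - 323)*r(-2) = (16 - 323)*(8/(-10 - 2)) = -2456/(-12) = -2456*(-1)/12 = -307*(-⅔) = 614/3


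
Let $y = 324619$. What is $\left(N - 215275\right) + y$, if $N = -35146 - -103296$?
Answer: $177494$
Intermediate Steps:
$N = 68150$ ($N = -35146 + 103296 = 68150$)
$\left(N - 215275\right) + y = \left(68150 - 215275\right) + 324619 = -147125 + 324619 = 177494$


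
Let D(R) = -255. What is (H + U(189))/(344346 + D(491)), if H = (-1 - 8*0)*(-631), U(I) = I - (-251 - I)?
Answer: 420/114697 ≈ 0.0036618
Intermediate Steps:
U(I) = 251 + 2*I (U(I) = I + (251 + I) = 251 + 2*I)
H = 631 (H = (-1 + 0)*(-631) = -1*(-631) = 631)
(H + U(189))/(344346 + D(491)) = (631 + (251 + 2*189))/(344346 - 255) = (631 + (251 + 378))/344091 = (631 + 629)*(1/344091) = 1260*(1/344091) = 420/114697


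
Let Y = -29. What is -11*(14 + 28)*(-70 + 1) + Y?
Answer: 31849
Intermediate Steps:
-11*(14 + 28)*(-70 + 1) + Y = -11*(14 + 28)*(-70 + 1) - 29 = -462*(-69) - 29 = -11*(-2898) - 29 = 31878 - 29 = 31849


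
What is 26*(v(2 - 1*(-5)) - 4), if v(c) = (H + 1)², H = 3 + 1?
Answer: 546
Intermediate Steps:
H = 4
v(c) = 25 (v(c) = (4 + 1)² = 5² = 25)
26*(v(2 - 1*(-5)) - 4) = 26*(25 - 4) = 26*21 = 546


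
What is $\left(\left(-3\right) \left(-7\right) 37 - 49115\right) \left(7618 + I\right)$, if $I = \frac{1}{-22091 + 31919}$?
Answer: $- \frac{1809525900145}{4914} \approx -3.6824 \cdot 10^{8}$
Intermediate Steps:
$I = \frac{1}{9828} \approx 0.00010175$
$\left(\left(-3\right) \left(-7\right) 37 - 49115\right) \left(7618 + I\right) = \left(\left(-3\right) \left(-7\right) 37 - 49115\right) \left(7618 + \frac{1}{9828}\right) = \left(21 \cdot 37 - 49115\right) \frac{74869705}{9828} = \left(777 - 49115\right) \frac{74869705}{9828} = \left(-48338\right) \frac{74869705}{9828} = - \frac{1809525900145}{4914}$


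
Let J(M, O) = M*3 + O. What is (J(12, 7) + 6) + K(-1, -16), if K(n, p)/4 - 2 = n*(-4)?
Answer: 73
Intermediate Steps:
K(n, p) = 8 - 16*n (K(n, p) = 8 + 4*(n*(-4)) = 8 + 4*(-4*n) = 8 - 16*n)
J(M, O) = O + 3*M (J(M, O) = 3*M + O = O + 3*M)
(J(12, 7) + 6) + K(-1, -16) = ((7 + 3*12) + 6) + (8 - 16*(-1)) = ((7 + 36) + 6) + (8 + 16) = (43 + 6) + 24 = 49 + 24 = 73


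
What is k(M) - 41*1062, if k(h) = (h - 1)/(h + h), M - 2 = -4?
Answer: -174165/4 ≈ -43541.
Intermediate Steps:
M = -2 (M = 2 - 4 = -2)
k(h) = (-1 + h)/(2*h) (k(h) = (-1 + h)/((2*h)) = (-1 + h)*(1/(2*h)) = (-1 + h)/(2*h))
k(M) - 41*1062 = (1/2)*(-1 - 2)/(-2) - 41*1062 = (1/2)*(-1/2)*(-3) - 43542 = 3/4 - 43542 = -174165/4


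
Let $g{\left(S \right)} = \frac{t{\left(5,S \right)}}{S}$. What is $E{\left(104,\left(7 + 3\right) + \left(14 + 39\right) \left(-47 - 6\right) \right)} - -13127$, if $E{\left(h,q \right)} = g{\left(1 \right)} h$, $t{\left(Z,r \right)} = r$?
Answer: $13231$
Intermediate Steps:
$g{\left(S \right)} = 1$ ($g{\left(S \right)} = \frac{S}{S} = 1$)
$E{\left(h,q \right)} = h$ ($E{\left(h,q \right)} = 1 h = h$)
$E{\left(104,\left(7 + 3\right) + \left(14 + 39\right) \left(-47 - 6\right) \right)} - -13127 = 104 - -13127 = 104 + 13127 = 13231$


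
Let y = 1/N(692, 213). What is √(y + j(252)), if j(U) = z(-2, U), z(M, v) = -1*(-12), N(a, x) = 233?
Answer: √651701/233 ≈ 3.4647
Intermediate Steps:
z(M, v) = 12
j(U) = 12
y = 1/233 ≈ 0.0042918
√(y + j(252)) = √(1/233 + 12) = √(2797/233) = √651701/233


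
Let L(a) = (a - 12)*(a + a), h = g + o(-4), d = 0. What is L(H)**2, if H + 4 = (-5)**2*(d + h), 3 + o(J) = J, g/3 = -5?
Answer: 393289528384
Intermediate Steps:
g = -15 (g = 3*(-5) = -15)
o(J) = -3 + J
h = -22 (h = -15 + (-3 - 4) = -15 - 7 = -22)
H = -554 (H = -4 + (-5)**2*(0 - 22) = -4 + 25*(-22) = -4 - 550 = -554)
L(a) = 2*a*(-12 + a) (L(a) = (-12 + a)*(2*a) = 2*a*(-12 + a))
L(H)**2 = (2*(-554)*(-12 - 554))**2 = (2*(-554)*(-566))**2 = 627128**2 = 393289528384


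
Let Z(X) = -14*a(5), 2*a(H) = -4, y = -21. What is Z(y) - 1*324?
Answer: -296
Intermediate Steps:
a(H) = -2 (a(H) = (½)*(-4) = -2)
Z(X) = 28 (Z(X) = -14*(-2) = 28)
Z(y) - 1*324 = 28 - 1*324 = 28 - 324 = -296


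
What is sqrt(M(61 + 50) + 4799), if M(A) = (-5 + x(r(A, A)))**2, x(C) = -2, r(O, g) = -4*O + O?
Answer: 4*sqrt(303) ≈ 69.628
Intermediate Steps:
r(O, g) = -3*O
M(A) = 49 (M(A) = (-5 - 2)**2 = (-7)**2 = 49)
sqrt(M(61 + 50) + 4799) = sqrt(49 + 4799) = sqrt(4848) = 4*sqrt(303)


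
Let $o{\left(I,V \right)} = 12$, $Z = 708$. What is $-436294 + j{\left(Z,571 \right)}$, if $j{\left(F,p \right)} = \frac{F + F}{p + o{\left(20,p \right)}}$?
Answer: $- \frac{254357986}{583} \approx -4.3629 \cdot 10^{5}$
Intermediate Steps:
$j{\left(F,p \right)} = \frac{2 F}{12 + p}$ ($j{\left(F,p \right)} = \frac{F + F}{p + 12} = \frac{2 F}{12 + p}$)
$-436294 + j{\left(Z,571 \right)} = -436294 + 2 \cdot 708 \frac{1}{12 + 571} = -436294 + 2 \cdot 708 \cdot \frac{1}{583} = -436294 + \frac{1416}{583} = - \frac{254357986}{583}$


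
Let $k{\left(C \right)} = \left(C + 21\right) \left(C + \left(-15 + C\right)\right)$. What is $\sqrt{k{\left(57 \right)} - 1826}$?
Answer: $2 \sqrt{1474} \approx 76.785$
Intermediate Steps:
$k{\left(C \right)} = \left(-15 + 2 C\right) \left(21 + C\right)$ ($k{\left(C \right)} = \left(21 + C\right) \left(-15 + 2 C\right) = \left(-15 + 2 C\right) \left(21 + C\right)$)
$\sqrt{k{\left(57 \right)} - 1826} = \sqrt{\left(-315 + 2 \cdot 57^{2} + 27 \cdot 57\right) - 1826} = \sqrt{\left(-315 + 2 \cdot 3249 + 1539\right) - 1826} = \sqrt{\left(-315 + 6498 + 1539\right) - 1826} = \sqrt{7722 - 1826} = \sqrt{5896} = 2 \sqrt{1474}$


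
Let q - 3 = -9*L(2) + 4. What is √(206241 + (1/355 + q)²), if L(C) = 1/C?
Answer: √103969245829/710 ≈ 454.14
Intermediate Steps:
q = 5/2 (q = 3 + (-9/2 + 4) = 3 - ½ = 5/2 ≈ 2.5000)
√(206241 + (1/355 + q)²) = √(206241 + (1/355 + 5/2)²) = √(206241 + (1777/710)²) = √(206241 + 3157729/504100) = √(103969245829/504100) = √103969245829/710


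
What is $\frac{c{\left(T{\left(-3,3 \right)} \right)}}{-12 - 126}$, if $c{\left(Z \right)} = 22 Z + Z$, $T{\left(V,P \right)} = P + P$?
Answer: $-1$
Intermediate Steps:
$T{\left(V,P \right)} = 2 P$
$c{\left(Z \right)} = 23 Z$
$\frac{c{\left(T{\left(-3,3 \right)} \right)}}{-12 - 126} = \frac{23 \cdot 2 \cdot 3}{-12 - 126} = \frac{23 \cdot 6}{-12 - 126} = \frac{138}{-138} = 138 \left(- \frac{1}{138}\right) = -1$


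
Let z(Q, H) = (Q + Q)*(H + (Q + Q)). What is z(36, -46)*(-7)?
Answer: -13104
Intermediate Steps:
z(Q, H) = 2*Q*(H + 2*Q) (z(Q, H) = (2*Q)*(H + 2*Q) = 2*Q*(H + 2*Q))
z(36, -46)*(-7) = (2*36*(-46 + 2*36))*(-7) = (2*36*(-46 + 72))*(-7) = (2*36*26)*(-7) = 1872*(-7) = -13104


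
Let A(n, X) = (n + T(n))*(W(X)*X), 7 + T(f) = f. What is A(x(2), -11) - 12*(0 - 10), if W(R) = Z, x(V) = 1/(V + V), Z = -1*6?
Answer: -309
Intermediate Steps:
T(f) = -7 + f
Z = -6
x(V) = 1/(2*V)
W(R) = -6
A(n, X) = -6*X*(-7 + 2*n) (A(n, X) = (n + (-7 + n))*(-6*X) = (-7 + 2*n)*(-6*X) = -6*X*(-7 + 2*n))
A(x(2), -11) - 12*(0 - 10) = 6*(-11)*(7 - 1/2) - 12*(0 - 10) = 6*(-11)*(7 - 1/2) - 12*(-10) = 6*(-11)*(7 - 2*1/4) - 1*(-120) = 6*(-11)*(7 - 1/2) + 120 = 6*(-11)*(13/2) + 120 = -429 + 120 = -309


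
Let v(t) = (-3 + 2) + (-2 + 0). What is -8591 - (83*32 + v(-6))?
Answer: -11244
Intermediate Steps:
v(t) = -3 (v(t) = -1 - 2 = -3)
-8591 - (83*32 + v(-6)) = -8591 - (83*32 - 3) = -8591 - (2656 - 3) = -8591 - 1*2653 = -8591 - 2653 = -11244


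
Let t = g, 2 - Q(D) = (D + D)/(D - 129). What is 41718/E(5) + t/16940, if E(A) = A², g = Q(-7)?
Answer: 9611160357/5759600 ≈ 1668.7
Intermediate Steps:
Q(D) = 2 - 2*D/(-129 + D) (Q(D) = 2 - (D + D)/(D - 129) = 2 - 2*D/(-129 + D))
g = 129/68 (g = -258/(-129 - 7) = -258/(-136) = -258*(-1/136) = 129/68 ≈ 1.8971)
t = 129/68 ≈ 1.8971
41718/E(5) + t/16940 = 41718/(5²) + (129/68)/16940 = 41718/25 + (129/68)*(1/16940) = 41718*(1/25) + 129/1151920 = 41718/25 + 129/1151920 = 9611160357/5759600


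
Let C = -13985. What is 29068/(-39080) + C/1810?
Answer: -7489336/884185 ≈ -8.4703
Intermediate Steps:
29068/(-39080) + C/1810 = 29068/(-39080) - 13985/1810 = 29068*(-1/39080) - 13985*1/1810 = -7267/9770 - 2797/362 = -7489336/884185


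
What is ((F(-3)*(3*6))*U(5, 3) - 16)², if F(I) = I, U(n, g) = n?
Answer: 81796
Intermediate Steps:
((F(-3)*(3*6))*U(5, 3) - 16)² = (-9*6*5 - 16)² = (-3*18*5 - 16)² = (-54*5 - 16)² = (-270 - 16)² = (-286)² = 81796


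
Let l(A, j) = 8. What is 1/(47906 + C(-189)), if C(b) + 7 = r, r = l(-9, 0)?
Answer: 1/47907 ≈ 2.0874e-5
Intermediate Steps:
r = 8
C(b) = 1 (C(b) = -7 + 8 = 1)
1/(47906 + C(-189)) = 1/(47906 + 1) = 1/47907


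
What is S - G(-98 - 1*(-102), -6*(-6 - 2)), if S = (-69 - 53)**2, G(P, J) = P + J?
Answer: 14832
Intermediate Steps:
G(P, J) = J + P
S = 14884 (S = (-122)**2 = 14884)
S - G(-98 - 1*(-102), -6*(-6 - 2)) = 14884 - (-6*(-6 - 2) + (-98 - 1*(-102))) = 14884 - (-6*(-8) + (-98 + 102)) = 14884 - (48 + 4) = 14884 - 1*52 = 14884 - 52 = 14832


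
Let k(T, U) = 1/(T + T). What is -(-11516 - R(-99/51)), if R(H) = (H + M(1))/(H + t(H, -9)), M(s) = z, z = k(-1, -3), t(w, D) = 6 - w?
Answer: 2349181/204 ≈ 11516.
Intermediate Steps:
k(T, U) = 1/(2*T)
z = -1/2 (z = (1/2)/(-1) = (1/2)*(-1) = -1/2 ≈ -0.50000)
M(s) = -1/2
R(H) = -1/12 + H/6 (R(H) = (H - 1/2)/(H + (6 - H)) = (-1/2 + H)/6 = (-1/2 + H)*(1/6) = -1/12 + H/6)
-(-11516 - R(-99/51)) = -(-11516 - (-1/12 + (-99/51)/6)) = -(-11516 - (-1/12 + (-99*1/51)/6)) = -(-11516 - (-1/12 + (1/6)*(-33/17))) = -(-11516 - (-1/12 - 11/34)) = -(-11516 - 1*(-83/204)) = -(-11516 + 83/204) = -1*(-2349181/204) = 2349181/204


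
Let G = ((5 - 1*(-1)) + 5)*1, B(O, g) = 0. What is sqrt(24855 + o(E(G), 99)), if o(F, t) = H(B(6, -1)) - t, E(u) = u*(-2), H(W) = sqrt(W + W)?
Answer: 2*sqrt(6189) ≈ 157.34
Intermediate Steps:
H(W) = sqrt(2)*sqrt(W) (H(W) = sqrt(2*W) = sqrt(2)*sqrt(W))
G = 11 (G = ((5 + 1) + 5)*1 = (6 + 5)*1 = 11*1 = 11)
E(u) = -2*u
o(F, t) = -t (o(F, t) = sqrt(2)*sqrt(0) - t = sqrt(2)*0 - t = 0 - t = -t)
sqrt(24855 + o(E(G), 99)) = sqrt(24855 - 1*99) = sqrt(24855 - 99) = sqrt(24756) = 2*sqrt(6189)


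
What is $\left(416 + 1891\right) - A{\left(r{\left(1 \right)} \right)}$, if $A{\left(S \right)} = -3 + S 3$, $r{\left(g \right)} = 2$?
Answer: $2304$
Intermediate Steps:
$A{\left(S \right)} = -3 + 3 S$
$\left(416 + 1891\right) - A{\left(r{\left(1 \right)} \right)} = \left(416 + 1891\right) - \left(-3 + 3 \cdot 2\right) = 2307 - \left(-3 + 6\right) = 2307 - 3 = 2304$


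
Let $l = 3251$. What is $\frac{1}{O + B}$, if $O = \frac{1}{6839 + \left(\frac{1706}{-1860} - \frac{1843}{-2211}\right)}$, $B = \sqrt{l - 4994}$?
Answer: $\frac{1070944365231730}{12765904443626309377961} - \frac{21972296804595032281 i \sqrt{1743}}{38297713330878928133883} \approx 8.3891 \cdot 10^{-8} - 0.023953 i$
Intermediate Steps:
$B = i \sqrt{1743}$ ($B = \sqrt{3251 - 4994} = \sqrt{-1743} = i \sqrt{1743} \approx 41.749 i$)
$O = \frac{685410}{4687461659}$ ($O = \frac{1}{6839 + \left(1706 \left(- \frac{1}{1860}\right) - - \frac{1843}{2211}\right)} = \frac{1}{6839 + \left(- \frac{853}{930} + \frac{1843}{2211}\right)} = \frac{1}{6839 - \frac{57331}{685410}} = \frac{1}{\frac{4687461659}{685410}} = \frac{685410}{4687461659} \approx 0.00014622$)
$\frac{1}{O + B} = \frac{1}{\frac{685410}{4687461659} + i \sqrt{1743}}$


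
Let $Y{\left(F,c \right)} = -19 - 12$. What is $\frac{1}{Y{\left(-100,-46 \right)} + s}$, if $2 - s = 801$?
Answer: $- \frac{1}{830} \approx -0.0012048$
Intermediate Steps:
$s = -799$ ($s = 2 - 801 = -799$)
$Y{\left(F,c \right)} = -31$
$\frac{1}{Y{\left(-100,-46 \right)} + s} = \frac{1}{-31 - 799} = \frac{1}{-830} = - \frac{1}{830}$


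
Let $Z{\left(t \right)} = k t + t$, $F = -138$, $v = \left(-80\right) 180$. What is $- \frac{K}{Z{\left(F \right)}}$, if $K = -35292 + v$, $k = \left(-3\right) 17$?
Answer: $\frac{4141}{575} \approx 7.2017$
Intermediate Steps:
$v = -14400$
$k = -51$
$Z{\left(t \right)} = - 50 t$ ($Z{\left(t \right)} = - 51 t + t = - 50 t$)
$K = -49692$ ($K = -35292 - 14400 = -49692$)
$- \frac{K}{Z{\left(F \right)}} = - \frac{-49692}{\left(-50\right) \left(-138\right)} = - \frac{-49692}{6900} = \left(-1\right) \left(- \frac{4141}{575}\right) = \frac{4141}{575}$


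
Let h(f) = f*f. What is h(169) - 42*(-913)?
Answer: 66907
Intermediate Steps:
h(f) = f²
h(169) - 42*(-913) = 169² - 42*(-913) = 28561 + 38346 = 66907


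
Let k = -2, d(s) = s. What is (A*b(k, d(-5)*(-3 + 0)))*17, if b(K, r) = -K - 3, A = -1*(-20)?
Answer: -340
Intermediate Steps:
A = 20
b(K, r) = -3 - K
(A*b(k, d(-5)*(-3 + 0)))*17 = (20*(-3 - 1*(-2)))*17 = (20*(-3 + 2))*17 = (20*(-1))*17 = -20*17 = -340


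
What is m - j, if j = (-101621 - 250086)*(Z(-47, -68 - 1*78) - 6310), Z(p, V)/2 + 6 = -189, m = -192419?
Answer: -2356629319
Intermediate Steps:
Z(p, V) = -390 (Z(p, V) = -12 + 2*(-189) = -12 - 378 = -390)
j = 2356436900 (j = (-101621 - 250086)*(-390 - 6310) = -351707*(-6700) = 2356436900)
m - j = -192419 - 1*2356436900 = -192419 - 2356436900 = -2356629319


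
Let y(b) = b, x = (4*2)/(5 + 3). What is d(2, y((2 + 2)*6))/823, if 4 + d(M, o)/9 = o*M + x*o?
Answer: 612/823 ≈ 0.74362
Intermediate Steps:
x = 1 (x = 8/8 = 8*(⅛) = 1)
d(M, o) = -36 + 9*o + 9*M*o (d(M, o) = -36 + 9*(o*M + 1*o) = -36 + 9*(M*o + o) = -36 + 9*(o + M*o) = -36 + (9*o + 9*M*o) = -36 + 9*o + 9*M*o)
d(2, y((2 + 2)*6))/823 = (-36 + 9*((2 + 2)*6) + 9*2*((2 + 2)*6))/823 = (-36 + 9*(4*6) + 9*2*(4*6))*(1/823) = (-36 + 9*24 + 9*2*24)*(1/823) = (-36 + 216 + 432)*(1/823) = 612*(1/823) = 612/823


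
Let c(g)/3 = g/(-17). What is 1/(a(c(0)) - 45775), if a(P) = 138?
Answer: -1/45637 ≈ -2.1912e-5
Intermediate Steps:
c(g) = -3*g/17 (c(g) = 3*(g/(-17)) = 3*(g*(-1/17)) = 3*(-g/17) = -3*g/17)
1/(a(c(0)) - 45775) = 1/(138 - 45775) = 1/(-45637) = -1/45637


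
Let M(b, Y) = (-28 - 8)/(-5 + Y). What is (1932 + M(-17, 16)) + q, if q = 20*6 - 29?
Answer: 22217/11 ≈ 2019.7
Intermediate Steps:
M(b, Y) = -36/(-5 + Y)
q = 91 (q = 120 - 29 = 91)
(1932 + M(-17, 16)) + q = (1932 - 36/(-5 + 16)) + 91 = (1932 - 36/11) + 91 = 21216/11 + 91 = 22217/11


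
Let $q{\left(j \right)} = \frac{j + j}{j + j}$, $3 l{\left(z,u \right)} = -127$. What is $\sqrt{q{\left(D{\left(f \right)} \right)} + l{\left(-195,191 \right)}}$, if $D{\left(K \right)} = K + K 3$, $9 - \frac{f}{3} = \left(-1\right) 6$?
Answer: $\frac{2 i \sqrt{93}}{3} \approx 6.4291 i$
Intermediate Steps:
$f = 45$ ($f = 27 - 3 \left(\left(-1\right) 6\right) = 27 - -18 = 27 + 18 = 45$)
$l{\left(z,u \right)} = - \frac{127}{3}$ ($l{\left(z,u \right)} = \frac{1}{3} \left(-127\right) = - \frac{127}{3}$)
$D{\left(K \right)} = 4 K$ ($D{\left(K \right)} = K + 3 K = 4 K$)
$q{\left(j \right)} = 1$ ($q{\left(j \right)} = \frac{2 j}{2 j} = 2 j \frac{1}{2 j} = 1$)
$\sqrt{q{\left(D{\left(f \right)} \right)} + l{\left(-195,191 \right)}} = \sqrt{1 - \frac{127}{3}} = \sqrt{- \frac{124}{3}} = \frac{2 i \sqrt{93}}{3}$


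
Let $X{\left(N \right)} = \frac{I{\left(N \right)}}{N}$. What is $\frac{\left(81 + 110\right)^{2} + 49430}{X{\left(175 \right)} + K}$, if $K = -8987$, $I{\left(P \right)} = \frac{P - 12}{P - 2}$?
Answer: $- \frac{866985175}{90693754} \approx -9.5595$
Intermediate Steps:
$I{\left(P \right)} = \frac{-12 + P}{-2 + P}$
$X{\left(N \right)} = \frac{-12 + N}{N \left(-2 + N\right)}$ ($X{\left(N \right)} = \frac{\frac{1}{-2 + N} \left(-12 + N\right)}{N} = \frac{-12 + N}{N \left(-2 + N\right)}$)
$\frac{\left(81 + 110\right)^{2} + 49430}{X{\left(175 \right)} + K} = \frac{\left(81 + 110\right)^{2} + 49430}{\frac{-12 + 175}{175 \left(-2 + 175\right)} - 8987} = \frac{191^{2} + 49430}{\frac{1}{175} \cdot \frac{1}{173} \cdot 163 - 8987} = \frac{36481 + 49430}{\frac{1}{175} \cdot \frac{1}{173} \cdot 163 - 8987} = \frac{85911}{\frac{163}{30275} - 8987} = \frac{85911}{- \frac{272081262}{30275}} = 85911 \left(- \frac{30275}{272081262}\right) = - \frac{866985175}{90693754}$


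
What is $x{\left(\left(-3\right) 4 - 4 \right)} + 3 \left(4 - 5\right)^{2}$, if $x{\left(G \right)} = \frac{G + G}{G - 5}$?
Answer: $\frac{95}{21} \approx 4.5238$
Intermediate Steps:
$x{\left(G \right)} = \frac{2 G}{-5 + G}$
$x{\left(\left(-3\right) 4 - 4 \right)} + 3 \left(4 - 5\right)^{2} = \frac{2 \left(\left(-3\right) 4 - 4\right)}{-5 - 16} + 3 \left(4 - 5\right)^{2} = \frac{2 \left(-12 - 4\right)}{-5 - 16} + 3 \left(-1\right)^{2} = 2 \left(-16\right) \frac{1}{-5 - 16} + 3 \cdot 1 = 2 \left(-16\right) \frac{1}{-21} + 3 = 2 \left(-16\right) \left(- \frac{1}{21}\right) + 3 = \frac{32}{21} + 3 = \frac{95}{21}$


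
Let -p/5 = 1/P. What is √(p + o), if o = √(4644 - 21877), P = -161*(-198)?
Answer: √(-17710 + 112911876*I*√17233)/10626 ≈ 8.1017 + 8.1017*I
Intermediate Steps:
P = 31878
p = -5/31878 ≈ -0.00015685
o = I*√17233 (o = √(-17233) = I*√17233 ≈ 131.27*I)
√(p + o) = √(-5/31878 + I*√17233)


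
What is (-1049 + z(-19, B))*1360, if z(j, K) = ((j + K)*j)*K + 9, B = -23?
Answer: -26375840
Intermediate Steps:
z(j, K) = 9 + K*j*(K + j) (z(j, K) = ((K + j)*j)*K + 9 = (j*(K + j))*K + 9 = K*j*(K + j) + 9 = 9 + K*j*(K + j))
(-1049 + z(-19, B))*1360 = (-1049 + (9 - 23*(-19)**2 - 19*(-23)**2))*1360 = (-1049 + (9 - 23*361 - 19*529))*1360 = (-1049 + (9 - 8303 - 10051))*1360 = (-1049 - 18345)*1360 = -19394*1360 = -26375840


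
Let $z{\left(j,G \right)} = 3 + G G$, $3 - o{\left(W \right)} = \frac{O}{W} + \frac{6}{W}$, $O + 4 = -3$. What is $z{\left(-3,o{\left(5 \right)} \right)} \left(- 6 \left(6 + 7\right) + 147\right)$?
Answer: $\frac{22839}{25} \approx 913.56$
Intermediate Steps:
$O = -7$ ($O = -4 - 3 = -7$)
$o{\left(W \right)} = 3 + \frac{1}{W}$ ($o{\left(W \right)} = 3 - \left(- \frac{7}{W} + \frac{6}{W}\right) = 3 - - \frac{1}{W} = 3 + \frac{1}{W}$)
$z{\left(j,G \right)} = 3 + G^{2}$
$z{\left(-3,o{\left(5 \right)} \right)} \left(- 6 \left(6 + 7\right) + 147\right) = \left(3 + \left(3 + \frac{1}{5}\right)^{2}\right) \left(- 6 \left(6 + 7\right) + 147\right) = \left(3 + \left(3 + \frac{1}{5}\right)^{2}\right) \left(\left(-6\right) 13 + 147\right) = \left(3 + \left(\frac{16}{5}\right)^{2}\right) \left(-78 + 147\right) = \left(3 + \frac{256}{25}\right) 69 = \frac{331}{25} \cdot 69 = \frac{22839}{25}$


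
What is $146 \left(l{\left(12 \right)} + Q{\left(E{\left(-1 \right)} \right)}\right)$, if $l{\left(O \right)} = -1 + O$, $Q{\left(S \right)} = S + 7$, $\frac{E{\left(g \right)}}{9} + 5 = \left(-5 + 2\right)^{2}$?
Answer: $7884$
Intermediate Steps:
$E{\left(g \right)} = 36$ ($E{\left(g \right)} = -45 + 9 \left(-5 + 2\right)^{2} = -45 + 9 \left(-3\right)^{2} = -45 + 9 \cdot 9 = -45 + 81 = 36$)
$Q{\left(S \right)} = 7 + S$
$146 \left(l{\left(12 \right)} + Q{\left(E{\left(-1 \right)} \right)}\right) = 146 \left(\left(-1 + 12\right) + \left(7 + 36\right)\right) = 146 \left(11 + 43\right) = 146 \cdot 54 = 7884$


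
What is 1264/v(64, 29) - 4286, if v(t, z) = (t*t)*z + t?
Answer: -31836329/7428 ≈ -4286.0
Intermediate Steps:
v(t, z) = t + z*t² (v(t, z) = t²*z + t = z*t² + t = t + z*t²)
1264/v(64, 29) - 4286 = 1264/((64*(1 + 64*29))) - 4286 = 1264/((64*(1 + 1856))) - 4286 = 1264/((64*1857)) - 4286 = 1264/118848 - 4286 = 1264*(1/118848) - 4286 = 79/7428 - 4286 = -31836329/7428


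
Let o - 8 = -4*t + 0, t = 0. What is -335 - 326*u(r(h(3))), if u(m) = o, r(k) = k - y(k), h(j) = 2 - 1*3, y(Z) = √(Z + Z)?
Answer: -2943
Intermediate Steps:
y(Z) = √2*√Z (y(Z) = √(2*Z) = √2*√Z)
h(j) = -1 (h(j) = 2 - 3 = -1)
o = 8 (o = 8 + (-4*0 + 0) = 8 + (0 + 0) = 8 + 0 = 8)
r(k) = k - √2*√k
u(m) = 8
-335 - 326*u(r(h(3))) = -335 - 326*8 = -335 - 2608 = -2943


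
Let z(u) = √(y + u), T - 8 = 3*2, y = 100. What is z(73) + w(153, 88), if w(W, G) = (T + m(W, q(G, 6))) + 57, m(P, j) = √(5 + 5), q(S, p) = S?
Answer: 71 + √10 + √173 ≈ 87.315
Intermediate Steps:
m(P, j) = √10
T = 14 (T = 8 + 3*2 = 8 + 6 = 14)
z(u) = √(100 + u)
w(W, G) = 71 + √10 (w(W, G) = (14 + √10) + 57 = 71 + √10)
z(73) + w(153, 88) = √(100 + 73) + (71 + √10) = √173 + (71 + √10) = 71 + √10 + √173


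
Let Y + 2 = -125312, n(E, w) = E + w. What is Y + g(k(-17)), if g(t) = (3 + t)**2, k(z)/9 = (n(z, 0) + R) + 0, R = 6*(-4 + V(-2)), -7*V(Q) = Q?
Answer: -118270/49 ≈ -2413.7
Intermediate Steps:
V(Q) = -Q/7
R = -156/7 (R = 6*(-4 - 1/7*(-2)) = 6*(-4 + 2/7) = 6*(-26/7) = -156/7 ≈ -22.286)
k(z) = -1404/7 + 9*z (k(z) = 9*(((z + 0) - 156/7) + 0) = 9*((z - 156/7) + 0) = 9*((-156/7 + z) + 0) = 9*(-156/7 + z) = -1404/7 + 9*z)
Y = -125314 (Y = -2 - 125312 = -125314)
Y + g(k(-17)) = -125314 + (3 + (-1404/7 + 9*(-17)))**2 = -125314 + (3 + (-1404/7 - 153))**2 = -125314 + (3 - 2475/7)**2 = -125314 + (-2454/7)**2 = -125314 + 6022116/49 = -118270/49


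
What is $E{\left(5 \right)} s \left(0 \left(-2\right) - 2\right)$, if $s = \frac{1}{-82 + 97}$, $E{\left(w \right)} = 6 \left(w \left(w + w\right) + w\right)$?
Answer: $-44$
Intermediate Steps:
$E{\left(w \right)} = 6 w + 12 w^{2}$ ($E{\left(w \right)} = 6 \left(w 2 w + w\right) = 6 \left(2 w^{2} + w\right) = 6 \left(w + 2 w^{2}\right) = 6 w + 12 w^{2}$)
$s = \frac{1}{15} \approx 0.066667$
$E{\left(5 \right)} s \left(0 \left(-2\right) - 2\right) = 6 \cdot 5 \left(1 + 2 \cdot 5\right) \frac{1}{15} \left(0 \left(-2\right) - 2\right) = 6 \cdot 5 \left(1 + 10\right) \frac{1}{15} \left(0 - 2\right) = 6 \cdot 5 \cdot 11 \cdot \frac{1}{15} \left(-2\right) = 330 \cdot \frac{1}{15} \left(-2\right) = 22 \left(-2\right) = -44$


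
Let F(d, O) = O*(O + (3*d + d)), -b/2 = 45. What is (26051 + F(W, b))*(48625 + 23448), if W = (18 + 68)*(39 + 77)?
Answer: -256378724257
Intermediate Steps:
b = -90 (b = -2*45 = -90)
W = 9976 (W = 86*116 = 9976)
F(d, O) = O*(O + 4*d)
(26051 + F(W, b))*(48625 + 23448) = (26051 - 90*(-90 + 4*9976))*(48625 + 23448) = (26051 - 90*(-90 + 39904))*72073 = (26051 - 90*39814)*72073 = (26051 - 3583260)*72073 = -3557209*72073 = -256378724257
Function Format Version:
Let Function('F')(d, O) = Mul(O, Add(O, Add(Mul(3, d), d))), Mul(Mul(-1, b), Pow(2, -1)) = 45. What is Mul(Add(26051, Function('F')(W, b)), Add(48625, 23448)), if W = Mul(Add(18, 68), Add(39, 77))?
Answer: -256378724257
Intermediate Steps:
b = -90 (b = Mul(-2, 45) = -90)
W = 9976 (W = Mul(86, 116) = 9976)
Function('F')(d, O) = Mul(O, Add(O, Mul(4, d)))
Mul(Add(26051, Function('F')(W, b)), Add(48625, 23448)) = Mul(Add(26051, Mul(-90, Add(-90, Mul(4, 9976)))), Add(48625, 23448)) = Mul(Add(26051, Mul(-90, Add(-90, 39904))), 72073) = Mul(Add(26051, Mul(-90, 39814)), 72073) = Mul(Add(26051, -3583260), 72073) = Mul(-3557209, 72073) = -256378724257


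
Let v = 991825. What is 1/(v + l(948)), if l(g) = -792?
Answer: 1/991033 ≈ 1.0090e-6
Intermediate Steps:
1/(v + l(948)) = 1/(991825 - 792) = 1/991033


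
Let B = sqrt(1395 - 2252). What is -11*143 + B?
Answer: -1573 + I*sqrt(857) ≈ -1573.0 + 29.275*I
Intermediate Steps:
B = I*sqrt(857) (B = sqrt(-857) = I*sqrt(857) ≈ 29.275*I)
-11*143 + B = -11*143 + I*sqrt(857) = -1573 + I*sqrt(857)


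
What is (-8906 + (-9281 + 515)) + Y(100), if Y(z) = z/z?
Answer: -17671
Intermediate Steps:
Y(z) = 1
(-8906 + (-9281 + 515)) + Y(100) = (-8906 + (-9281 + 515)) + 1 = (-8906 - 8766) + 1 = -17672 + 1 = -17671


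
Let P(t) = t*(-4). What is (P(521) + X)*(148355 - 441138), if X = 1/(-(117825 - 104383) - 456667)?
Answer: 286841600547931/470109 ≈ 6.1016e+8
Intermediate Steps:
P(t) = -4*t
X = -1/470109 (X = 1/(-1*13442 - 456667) = 1/(-13442 - 456667) = 1/(-470109) = -1/470109 ≈ -2.1272e-6)
(P(521) + X)*(148355 - 441138) = (-4*521 - 1/470109)*(148355 - 441138) = (-2084 - 1/470109)*(-292783) = -979707157/470109*(-292783) = 286841600547931/470109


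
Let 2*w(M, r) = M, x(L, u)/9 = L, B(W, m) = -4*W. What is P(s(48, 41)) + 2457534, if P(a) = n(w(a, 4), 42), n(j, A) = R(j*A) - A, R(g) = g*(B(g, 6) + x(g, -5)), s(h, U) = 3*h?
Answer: 48180372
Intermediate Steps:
x(L, u) = 9*L
w(M, r) = M/2
R(g) = 5*g² (R(g) = g*(-4*g + 9*g) = g*(5*g) = 5*g²)
n(j, A) = -A + 5*A²*j² (n(j, A) = 5*(j*A)² - A = 5*(A*j)² - A = 5*(A²*j²) - A = 5*A²*j² - A = -A + 5*A²*j²)
P(a) = -42 + 2205*a² (P(a) = 42*(-1 + 5*42*(a/2)²) = 42*(-1 + 5*42*(a²/4)) = 42*(-1 + 105*a²/2) = -42 + 2205*a²)
P(s(48, 41)) + 2457534 = (-42 + 2205*(3*48)²) + 2457534 = (-42 + 2205*144²) + 2457534 = (-42 + 2205*20736) + 2457534 = (-42 + 45722880) + 2457534 = 45722838 + 2457534 = 48180372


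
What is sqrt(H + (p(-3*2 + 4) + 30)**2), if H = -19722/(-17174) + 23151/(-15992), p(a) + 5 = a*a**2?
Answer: sqrt(1361057074629387406)/68661652 ≈ 16.991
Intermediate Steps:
p(a) = -5 + a**3 (p(a) = -5 + a*a**2 = -5 + a**3)
H = -41100525/137323304 (H = -19722*(-1/17174) + 23151*(-1/15992) = 9861/8587 - 23151/15992 = -41100525/137323304 ≈ -0.29930)
sqrt(H + (p(-3*2 + 4) + 30)**2) = sqrt(-41100525/137323304 + ((-5 + (-3*2 + 4)**3) + 30)**2) = sqrt(-41100525/137323304 + ((-5 + (-6 + 4)**3) + 30)**2) = sqrt(-41100525/137323304 + ((-5 + (-2)**3) + 30)**2) = sqrt(-41100525/137323304 + ((-5 - 8) + 30)**2) = sqrt(-41100525/137323304 + (-13 + 30)**2) = sqrt(-41100525/137323304 + 17**2) = sqrt(-41100525/137323304 + 289) = sqrt(39645334331/137323304) = sqrt(1361057074629387406)/68661652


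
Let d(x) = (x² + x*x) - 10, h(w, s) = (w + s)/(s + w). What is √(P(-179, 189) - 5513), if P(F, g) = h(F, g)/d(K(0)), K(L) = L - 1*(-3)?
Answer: I*√88206/4 ≈ 74.249*I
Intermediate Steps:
K(L) = 3 + L (K(L) = L + 3 = 3 + L)
h(w, s) = 1 (h(w, s) = (s + w)/(s + w) = 1)
d(x) = -10 + 2*x² (d(x) = (x² + x²) - 10 = 2*x² - 10 = -10 + 2*x²)
P(F, g) = ⅛ (P(F, g) = 1/(-10 + 2*(3 + 0)²) = 1/(-10 + 2*3²) = 1/(-10 + 2*9) = 1/(-10 + 18) = 1/8 = 1*(⅛) = ⅛)
√(P(-179, 189) - 5513) = √(⅛ - 5513) = √(-44103/8) = I*√88206/4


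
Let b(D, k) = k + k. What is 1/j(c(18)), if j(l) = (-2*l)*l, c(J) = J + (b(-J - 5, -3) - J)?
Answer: -1/72 ≈ -0.013889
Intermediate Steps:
b(D, k) = 2*k
c(J) = -6 (c(J) = J + (2*(-3) - J) = J + (-6 - J) = -6)
j(l) = -2*l²
1/j(c(18)) = 1/(-2*(-6)²) = 1/(-2*36) = 1/(-72) = -1/72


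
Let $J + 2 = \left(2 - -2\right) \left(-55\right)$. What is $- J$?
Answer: $222$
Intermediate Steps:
$J = -222$ ($J = -2 + \left(2 - -2\right) \left(-55\right) = -2 + \left(2 + 2\right) \left(-55\right) = -2 + 4 \left(-55\right) = -2 - 220 = -222$)
$- J = \left(-1\right) \left(-222\right) = 222$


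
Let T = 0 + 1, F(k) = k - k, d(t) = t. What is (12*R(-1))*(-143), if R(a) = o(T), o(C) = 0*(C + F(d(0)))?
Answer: 0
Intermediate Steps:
F(k) = 0
T = 1
o(C) = 0 (o(C) = 0*(C + 0) = 0*C = 0)
R(a) = 0
(12*R(-1))*(-143) = (12*0)*(-143) = 0*(-143) = 0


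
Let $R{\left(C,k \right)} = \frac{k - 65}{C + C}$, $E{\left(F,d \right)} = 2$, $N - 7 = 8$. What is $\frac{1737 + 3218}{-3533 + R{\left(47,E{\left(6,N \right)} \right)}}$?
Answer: $- \frac{93154}{66433} \approx -1.4022$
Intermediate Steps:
$N = 15$ ($N = 7 + 8 = 15$)
$R{\left(C,k \right)} = \frac{-65 + k}{2 C}$
$\frac{1737 + 3218}{-3533 + R{\left(47,E{\left(6,N \right)} \right)}} = \frac{1737 + 3218}{-3533 + \frac{-65 + 2}{2 \cdot 47}} = \frac{4955}{-3533 + \frac{1}{2} \cdot \frac{1}{47} \left(-63\right)} = \frac{4955}{-3533 - \frac{63}{94}} = \frac{4955}{- \frac{332165}{94}} = 4955 \left(- \frac{94}{332165}\right) = - \frac{93154}{66433}$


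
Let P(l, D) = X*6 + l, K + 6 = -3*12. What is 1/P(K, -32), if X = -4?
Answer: -1/66 ≈ -0.015152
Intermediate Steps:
K = -42 (K = -6 - 3*12 = -6 - 36 = -42)
P(l, D) = -24 + l (P(l, D) = -4*6 + l = -24 + l)
1/P(K, -32) = 1/(-24 - 42) = 1/(-66) = -1/66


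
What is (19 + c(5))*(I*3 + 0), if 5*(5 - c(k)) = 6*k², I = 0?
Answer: 0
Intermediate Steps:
c(k) = 5 - 6*k²/5
(19 + c(5))*(I*3 + 0) = (19 + (5 - 6/5*5²))*(0*3 + 0) = (19 + (5 - 6/5*25))*(0 + 0) = (19 + (5 - 30))*0 = (19 - 25)*0 = -6*0 = 0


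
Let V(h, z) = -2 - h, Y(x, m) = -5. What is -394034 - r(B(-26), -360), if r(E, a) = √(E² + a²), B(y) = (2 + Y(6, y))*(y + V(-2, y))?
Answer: -394034 - 6*√3769 ≈ -3.9440e+5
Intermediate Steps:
B(y) = -3*y (B(y) = (2 - 5)*(y + (-2 - 1*(-2))) = -3*(y + (-2 + 2)) = -3*(y + 0) = -3*y)
-394034 - r(B(-26), -360) = -394034 - √((-3*(-26))² + (-360)²) = -394034 - √(78² + 129600) = -394034 - √(6084 + 129600) = -394034 - √135684 = -394034 - 6*√3769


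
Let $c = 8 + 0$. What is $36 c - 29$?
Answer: $259$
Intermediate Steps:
$c = 8$
$36 c - 29 = 36 \cdot 8 - 29 = 288 - 29 = 259$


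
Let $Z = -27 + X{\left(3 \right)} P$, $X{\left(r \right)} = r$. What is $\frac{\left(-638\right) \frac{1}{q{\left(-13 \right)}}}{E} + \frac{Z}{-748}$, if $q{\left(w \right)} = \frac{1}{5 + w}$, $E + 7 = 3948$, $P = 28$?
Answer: $\frac{3593155}{2947868} \approx 1.2189$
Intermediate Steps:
$E = 3941$ ($E = -7 + 3948 = 3941$)
$Z = 57$ ($Z = -27 + 3 \cdot 28 = -27 + 84 = 57$)
$\frac{\left(-638\right) \frac{1}{q{\left(-13 \right)}}}{E} + \frac{Z}{-748} = \frac{\left(-638\right) \frac{1}{\frac{1}{5 - 13}}}{3941} + \frac{57}{-748} = - \frac{638}{\frac{1}{-8}} \cdot \frac{1}{3941} + 57 \left(- \frac{1}{748}\right) = - \frac{638}{- \frac{1}{8}} \cdot \frac{1}{3941} - \frac{57}{748} = \left(-638\right) \left(-8\right) \frac{1}{3941} - \frac{57}{748} = 5104 \cdot \frac{1}{3941} - \frac{57}{748} = \frac{5104}{3941} - \frac{57}{748} = \frac{3593155}{2947868}$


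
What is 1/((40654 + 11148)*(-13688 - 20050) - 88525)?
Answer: -1/1747784401 ≈ -5.7215e-10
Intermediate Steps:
1/((40654 + 11148)*(-13688 - 20050) - 88525) = 1/(51802*(-33738) - 88525) = 1/(-1747695876 - 88525) = 1/(-1747784401) = -1/1747784401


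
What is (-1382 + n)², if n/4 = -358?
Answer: 7918596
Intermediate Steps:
n = -1432 (n = 4*(-358) = -1432)
(-1382 + n)² = (-1382 - 1432)² = (-2814)² = 7918596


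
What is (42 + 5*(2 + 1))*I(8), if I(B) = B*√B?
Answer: 912*√2 ≈ 1289.8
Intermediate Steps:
I(B) = B^(3/2)
(42 + 5*(2 + 1))*I(8) = (42 + 5*(2 + 1))*8^(3/2) = (42 + 5*3)*(16*√2) = (42 + 15)*(16*√2) = 57*(16*√2) = 912*√2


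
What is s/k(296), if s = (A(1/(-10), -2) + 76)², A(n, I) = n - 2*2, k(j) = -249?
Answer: -516961/24900 ≈ -20.761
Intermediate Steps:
A(n, I) = -4 + n (A(n, I) = n - 4 = -4 + n)
s = 516961/100 (s = ((-4 + 1/(-10)) + 76)² = ((-4 - ⅒) + 76)² = (-41/10 + 76)² = (719/10)² = 516961/100 ≈ 5169.6)
s/k(296) = (516961/100)/(-249) = (516961/100)*(-1/249) = -516961/24900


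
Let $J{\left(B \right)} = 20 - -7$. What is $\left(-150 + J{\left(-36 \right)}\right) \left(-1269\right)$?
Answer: $156087$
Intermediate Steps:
$J{\left(B \right)} = 27$ ($J{\left(B \right)} = 20 + 7 = 27$)
$\left(-150 + J{\left(-36 \right)}\right) \left(-1269\right) = \left(-150 + 27\right) \left(-1269\right) = \left(-123\right) \left(-1269\right) = 156087$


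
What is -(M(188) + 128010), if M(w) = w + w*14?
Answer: -130830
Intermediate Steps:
M(w) = 15*w (M(w) = w + 14*w = 15*w)
-(M(188) + 128010) = -(15*188 + 128010) = -(2820 + 128010) = -1*130830 = -130830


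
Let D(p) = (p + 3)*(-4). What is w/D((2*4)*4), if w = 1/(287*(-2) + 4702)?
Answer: -1/577920 ≈ -1.7303e-6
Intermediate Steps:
D(p) = -12 - 4*p (D(p) = (3 + p)*(-4) = -12 - 4*p)
w = 1/4128 (w = 1/(-574 + 4702) = 1/4128 ≈ 0.00024225)
w/D((2*4)*4) = 1/(4128*(-12 - 4*2*4*4)) = 1/(4128*(-12 - 32*4)) = 1/(4128*(-12 - 4*32)) = 1/(4128*(-12 - 128)) = (1/4128)/(-140) = (1/4128)*(-1/140) = -1/577920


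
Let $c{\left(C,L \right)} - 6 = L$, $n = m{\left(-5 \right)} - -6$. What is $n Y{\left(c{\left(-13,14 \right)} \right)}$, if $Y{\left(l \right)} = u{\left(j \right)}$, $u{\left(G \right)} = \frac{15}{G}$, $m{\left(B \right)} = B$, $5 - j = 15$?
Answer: $- \frac{3}{2} \approx -1.5$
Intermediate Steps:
$j = -10$ ($j = 5 - 15 = -10$)
$n = 1$ ($n = -5 - -6 = -5 + 6 = 1$)
$c{\left(C,L \right)} = 6 + L$
$Y{\left(l \right)} = - \frac{3}{2}$ ($Y{\left(l \right)} = \frac{15}{-10} = 15 \left(- \frac{1}{10}\right) = - \frac{3}{2}$)
$n Y{\left(c{\left(-13,14 \right)} \right)} = 1 \left(- \frac{3}{2}\right) = - \frac{3}{2}$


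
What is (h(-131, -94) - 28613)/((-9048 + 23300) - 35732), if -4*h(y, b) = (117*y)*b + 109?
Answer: 518433/28640 ≈ 18.102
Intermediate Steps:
h(y, b) = -109/4 - 117*b*y/4 (h(y, b) = -((117*y)*b + 109)/4 = -(117*b*y + 109)/4 = -(109 + 117*b*y)/4 = -109/4 - 117*b*y/4)
(h(-131, -94) - 28613)/((-9048 + 23300) - 35732) = ((-109/4 - 117/4*(-94)*(-131)) - 28613)/((-9048 + 23300) - 35732) = ((-109/4 - 720369/2) - 28613)/(14252 - 35732) = (-1440847/4 - 28613)/(-21480) = -1555299/4*(-1/21480) = 518433/28640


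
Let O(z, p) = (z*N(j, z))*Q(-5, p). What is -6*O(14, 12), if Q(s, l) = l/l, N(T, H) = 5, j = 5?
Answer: -420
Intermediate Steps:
Q(s, l) = 1
O(z, p) = 5*z (O(z, p) = (z*5)*1 = (5*z)*1 = 5*z)
-6*O(14, 12) = -30*14 = -6*70 = -420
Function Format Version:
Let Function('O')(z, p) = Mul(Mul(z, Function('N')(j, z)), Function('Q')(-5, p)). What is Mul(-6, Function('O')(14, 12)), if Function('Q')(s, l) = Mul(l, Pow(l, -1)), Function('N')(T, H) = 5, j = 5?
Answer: -420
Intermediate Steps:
Function('Q')(s, l) = 1
Function('O')(z, p) = Mul(5, z) (Function('O')(z, p) = Mul(Mul(z, 5), 1) = Mul(Mul(5, z), 1) = Mul(5, z))
Mul(-6, Function('O')(14, 12)) = Mul(-6, Mul(5, 14)) = Mul(-6, 70) = -420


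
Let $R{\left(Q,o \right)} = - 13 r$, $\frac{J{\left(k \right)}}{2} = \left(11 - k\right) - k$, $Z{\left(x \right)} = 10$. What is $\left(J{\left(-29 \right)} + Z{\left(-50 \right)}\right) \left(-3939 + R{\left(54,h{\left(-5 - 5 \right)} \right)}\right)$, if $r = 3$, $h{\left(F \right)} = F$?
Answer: $-588744$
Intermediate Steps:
$J{\left(k \right)} = 22 - 4 k$ ($J{\left(k \right)} = 2 \left(\left(11 - k\right) - k\right) = 2 \left(11 - 2 k\right) = 22 - 4 k$)
$R{\left(Q,o \right)} = -39$ ($R{\left(Q,o \right)} = \left(-13\right) 3 = -39$)
$\left(J{\left(-29 \right)} + Z{\left(-50 \right)}\right) \left(-3939 + R{\left(54,h{\left(-5 - 5 \right)} \right)}\right) = \left(\left(22 - -116\right) + 10\right) \left(-3939 - 39\right) = \left(\left(22 + 116\right) + 10\right) \left(-3978\right) = \left(138 + 10\right) \left(-3978\right) = 148 \left(-3978\right) = -588744$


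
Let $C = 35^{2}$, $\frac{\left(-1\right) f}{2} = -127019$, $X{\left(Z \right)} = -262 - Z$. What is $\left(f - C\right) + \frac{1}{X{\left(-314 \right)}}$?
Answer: $\frac{13146277}{52} \approx 2.5281 \cdot 10^{5}$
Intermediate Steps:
$f = 254038$ ($f = \left(-2\right) \left(-127019\right) = 254038$)
$C = 1225$
$\left(f - C\right) + \frac{1}{X{\left(-314 \right)}} = \left(254038 - 1225\right) + \frac{1}{-262 - -314} = \left(254038 - 1225\right) + \frac{1}{-262 + 314} = 252813 + \frac{1}{52} = \frac{13146277}{52}$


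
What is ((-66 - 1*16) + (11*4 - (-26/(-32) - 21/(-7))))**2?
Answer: 447561/256 ≈ 1748.3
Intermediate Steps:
((-66 - 1*16) + (11*4 - (-26/(-32) - 21/(-7))))**2 = ((-66 - 16) + (44 - (-26*(-1/32) - 21*(-1/7))))**2 = (-82 + (44 - (13/16 + 3)))**2 = (-82 + (44 - 1*61/16))**2 = (-82 + (44 - 61/16))**2 = (-82 + 643/16)**2 = (-669/16)**2 = 447561/256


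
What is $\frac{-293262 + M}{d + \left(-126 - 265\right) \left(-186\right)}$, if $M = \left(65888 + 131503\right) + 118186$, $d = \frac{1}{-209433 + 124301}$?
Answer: $\frac{1899720580}{6191309831} \approx 0.30684$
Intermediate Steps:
$d = - \frac{1}{85132}$ ($d = \frac{1}{-85132} = - \frac{1}{85132} \approx -1.1746 \cdot 10^{-5}$)
$M = 315577$ ($M = 197391 + 118186 = 315577$)
$\frac{-293262 + M}{d + \left(-126 - 265\right) \left(-186\right)} = \frac{-293262 + 315577}{- \frac{1}{85132} + \left(-126 - 265\right) \left(-186\right)} = \frac{22315}{- \frac{1}{85132} - -72726} = \frac{22315}{- \frac{1}{85132} + 72726} = \frac{22315}{\frac{6191309831}{85132}} = 22315 \cdot \frac{85132}{6191309831} = \frac{1899720580}{6191309831}$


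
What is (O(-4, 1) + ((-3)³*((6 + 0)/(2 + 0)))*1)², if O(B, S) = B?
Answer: 7225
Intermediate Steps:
(O(-4, 1) + ((-3)³*((6 + 0)/(2 + 0)))*1)² = (-4 + ((-3)³*((6 + 0)/(2 + 0)))*1)² = (-4 - 162/2*1)² = (-4 - 27*3*1)² = (-4 - 81*1)² = (-4 - 81)² = (-85)² = 7225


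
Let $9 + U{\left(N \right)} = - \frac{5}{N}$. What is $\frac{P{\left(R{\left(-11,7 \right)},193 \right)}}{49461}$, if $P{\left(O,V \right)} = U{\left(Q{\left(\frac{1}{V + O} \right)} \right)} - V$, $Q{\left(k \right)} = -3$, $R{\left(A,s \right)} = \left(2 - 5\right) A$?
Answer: $- \frac{601}{148383} \approx -0.0040503$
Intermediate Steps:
$R{\left(A,s \right)} = - 3 A$
$U{\left(N \right)} = -9 - \frac{5}{N}$
$P{\left(O,V \right)} = - \frac{22}{3} - V$ ($P{\left(O,V \right)} = \left(-9 - \frac{5}{-3}\right) - V = \left(-9 - - \frac{5}{3}\right) - V = \left(-9 + \frac{5}{3}\right) - V = - \frac{22}{3} - V$)
$\frac{P{\left(R{\left(-11,7 \right)},193 \right)}}{49461} = \frac{- \frac{22}{3} - 193}{49461} = \left(- \frac{22}{3} - 193\right) \frac{1}{49461} = \left(- \frac{601}{3}\right) \frac{1}{49461} = - \frac{601}{148383}$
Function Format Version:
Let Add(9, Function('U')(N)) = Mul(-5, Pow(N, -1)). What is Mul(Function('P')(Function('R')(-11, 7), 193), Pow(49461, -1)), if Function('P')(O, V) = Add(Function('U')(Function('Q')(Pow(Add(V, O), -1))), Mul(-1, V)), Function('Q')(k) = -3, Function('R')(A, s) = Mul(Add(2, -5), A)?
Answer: Rational(-601, 148383) ≈ -0.0040503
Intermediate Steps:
Function('R')(A, s) = Mul(-3, A)
Function('U')(N) = Add(-9, Mul(-5, Pow(N, -1)))
Function('P')(O, V) = Add(Rational(-22, 3), Mul(-1, V)) (Function('P')(O, V) = Add(Add(-9, Mul(-5, Pow(-3, -1))), Mul(-1, V)) = Add(Add(-9, Mul(-5, Rational(-1, 3))), Mul(-1, V)) = Add(Add(-9, Rational(5, 3)), Mul(-1, V)) = Add(Rational(-22, 3), Mul(-1, V)))
Mul(Function('P')(Function('R')(-11, 7), 193), Pow(49461, -1)) = Mul(Add(Rational(-22, 3), Mul(-1, 193)), Pow(49461, -1)) = Mul(Add(Rational(-22, 3), -193), Rational(1, 49461)) = Mul(Rational(-601, 3), Rational(1, 49461)) = Rational(-601, 148383)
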